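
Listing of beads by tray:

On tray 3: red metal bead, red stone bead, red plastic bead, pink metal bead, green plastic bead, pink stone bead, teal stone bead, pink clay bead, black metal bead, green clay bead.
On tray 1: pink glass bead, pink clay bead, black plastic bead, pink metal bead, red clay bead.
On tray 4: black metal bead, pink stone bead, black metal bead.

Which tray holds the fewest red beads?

Counts by tray (restricted to red beads): tray 3→3, tray 1→1, tray 4→0.
The minimum is 0, held uniquely by tray 4.

tray 4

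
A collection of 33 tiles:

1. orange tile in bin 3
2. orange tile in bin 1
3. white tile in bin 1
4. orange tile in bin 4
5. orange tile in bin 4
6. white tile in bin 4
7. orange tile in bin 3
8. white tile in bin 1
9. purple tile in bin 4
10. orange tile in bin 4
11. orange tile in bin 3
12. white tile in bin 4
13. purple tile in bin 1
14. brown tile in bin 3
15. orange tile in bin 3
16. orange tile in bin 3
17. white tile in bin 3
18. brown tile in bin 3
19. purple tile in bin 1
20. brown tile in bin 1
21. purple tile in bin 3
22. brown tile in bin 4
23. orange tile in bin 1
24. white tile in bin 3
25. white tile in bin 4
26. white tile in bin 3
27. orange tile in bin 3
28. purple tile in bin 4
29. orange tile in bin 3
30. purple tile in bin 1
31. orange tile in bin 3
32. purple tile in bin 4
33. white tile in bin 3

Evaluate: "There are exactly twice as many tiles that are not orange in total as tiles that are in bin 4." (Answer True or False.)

tiles that are not orange: 20.
tiles in bin 4: 10.
The claim requires 20 = 2 × 10 = 20, which holds.

True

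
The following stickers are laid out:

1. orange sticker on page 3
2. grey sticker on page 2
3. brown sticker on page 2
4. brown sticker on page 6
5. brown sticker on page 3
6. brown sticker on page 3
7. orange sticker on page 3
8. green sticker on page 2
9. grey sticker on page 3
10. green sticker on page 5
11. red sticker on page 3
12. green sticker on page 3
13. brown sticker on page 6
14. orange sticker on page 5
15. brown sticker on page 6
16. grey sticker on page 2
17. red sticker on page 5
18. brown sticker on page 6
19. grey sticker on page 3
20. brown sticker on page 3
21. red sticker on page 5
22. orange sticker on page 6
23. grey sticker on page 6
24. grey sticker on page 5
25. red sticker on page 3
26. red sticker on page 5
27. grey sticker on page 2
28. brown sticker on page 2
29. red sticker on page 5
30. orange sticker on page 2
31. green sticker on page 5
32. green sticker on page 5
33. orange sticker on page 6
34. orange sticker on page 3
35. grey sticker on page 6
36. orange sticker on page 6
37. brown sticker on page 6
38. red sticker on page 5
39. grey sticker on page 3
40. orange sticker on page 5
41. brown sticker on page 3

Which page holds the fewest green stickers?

Counts by page (restricted to green stickers): page 5→3, page 2→1, page 3→1, page 6→0.
The minimum is 0, held uniquely by page 6.

page 6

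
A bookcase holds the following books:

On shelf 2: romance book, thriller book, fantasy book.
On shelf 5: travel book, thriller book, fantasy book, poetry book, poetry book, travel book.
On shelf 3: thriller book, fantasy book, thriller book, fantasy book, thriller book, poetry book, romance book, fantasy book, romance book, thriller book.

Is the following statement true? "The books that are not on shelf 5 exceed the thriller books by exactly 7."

|books that are not on shelf 5| = 13.
|thriller books| = 6.
The claim requires 13 − 6 (= 7) to equal 7, which holds.

True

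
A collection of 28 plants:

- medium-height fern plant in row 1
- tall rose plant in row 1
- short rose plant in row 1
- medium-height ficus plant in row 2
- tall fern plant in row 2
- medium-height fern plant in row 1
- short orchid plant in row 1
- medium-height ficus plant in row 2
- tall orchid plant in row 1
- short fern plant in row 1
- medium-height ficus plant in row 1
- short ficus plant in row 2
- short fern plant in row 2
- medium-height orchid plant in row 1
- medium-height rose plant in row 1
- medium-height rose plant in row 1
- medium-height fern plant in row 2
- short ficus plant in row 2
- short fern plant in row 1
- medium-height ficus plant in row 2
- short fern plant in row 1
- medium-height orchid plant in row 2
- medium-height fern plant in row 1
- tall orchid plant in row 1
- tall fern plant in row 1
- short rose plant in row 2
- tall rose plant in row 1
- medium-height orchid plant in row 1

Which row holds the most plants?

row 1

Counts by row: row 1→18, row 2→10.
The maximum is 18, held uniquely by row 1.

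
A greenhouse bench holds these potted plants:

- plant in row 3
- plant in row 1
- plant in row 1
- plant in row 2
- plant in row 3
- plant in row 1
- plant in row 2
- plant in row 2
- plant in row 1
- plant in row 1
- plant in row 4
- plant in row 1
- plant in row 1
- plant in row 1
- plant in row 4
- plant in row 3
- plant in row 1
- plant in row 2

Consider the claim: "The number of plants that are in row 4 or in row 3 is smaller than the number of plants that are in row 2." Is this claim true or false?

plants in row 4 or in row 3: 5.
plants in row 2: 4.
The claim requires 5 < 4, which does not hold.

False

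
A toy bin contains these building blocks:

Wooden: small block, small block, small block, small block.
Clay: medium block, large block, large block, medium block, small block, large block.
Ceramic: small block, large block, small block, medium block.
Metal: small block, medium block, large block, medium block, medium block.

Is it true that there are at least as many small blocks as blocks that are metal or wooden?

False

small blocks: 8.
blocks that are metal or wooden: 9.
The claim requires 8 ≥ 9, which does not hold.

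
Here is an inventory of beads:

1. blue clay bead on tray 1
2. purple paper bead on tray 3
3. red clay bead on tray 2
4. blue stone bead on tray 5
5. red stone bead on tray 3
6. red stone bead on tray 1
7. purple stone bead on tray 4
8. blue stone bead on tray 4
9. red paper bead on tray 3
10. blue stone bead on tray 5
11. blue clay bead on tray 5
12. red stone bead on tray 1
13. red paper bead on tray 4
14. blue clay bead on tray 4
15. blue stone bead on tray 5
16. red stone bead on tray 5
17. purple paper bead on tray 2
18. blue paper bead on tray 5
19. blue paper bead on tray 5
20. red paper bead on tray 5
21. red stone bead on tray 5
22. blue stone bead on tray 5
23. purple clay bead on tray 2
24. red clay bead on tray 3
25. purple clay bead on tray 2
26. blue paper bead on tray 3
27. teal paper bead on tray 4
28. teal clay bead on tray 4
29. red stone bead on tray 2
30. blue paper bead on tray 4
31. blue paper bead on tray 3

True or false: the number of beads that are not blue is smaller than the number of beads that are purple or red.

False

|beads that are not blue| = 18.
|beads that are purple or red| = 16.
The claim requires 18 < 16, which does not hold.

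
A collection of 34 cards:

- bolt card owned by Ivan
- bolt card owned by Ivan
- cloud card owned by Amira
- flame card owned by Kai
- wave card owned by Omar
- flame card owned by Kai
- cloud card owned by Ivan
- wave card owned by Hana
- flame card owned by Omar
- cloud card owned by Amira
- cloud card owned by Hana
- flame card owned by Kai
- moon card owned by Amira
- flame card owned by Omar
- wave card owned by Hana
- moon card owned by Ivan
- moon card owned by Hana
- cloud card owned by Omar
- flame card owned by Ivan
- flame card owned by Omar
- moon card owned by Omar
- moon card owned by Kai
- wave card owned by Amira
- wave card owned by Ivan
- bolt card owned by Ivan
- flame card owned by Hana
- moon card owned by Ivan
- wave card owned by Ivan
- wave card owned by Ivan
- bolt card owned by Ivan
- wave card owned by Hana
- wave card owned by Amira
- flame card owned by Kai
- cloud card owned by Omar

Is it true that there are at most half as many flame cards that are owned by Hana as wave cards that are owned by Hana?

True

flame cards owned by Hana: 1.
wave cards owned by Hana: 3.
The claim requires 2 × 1 = 2 ≤ 3, which holds.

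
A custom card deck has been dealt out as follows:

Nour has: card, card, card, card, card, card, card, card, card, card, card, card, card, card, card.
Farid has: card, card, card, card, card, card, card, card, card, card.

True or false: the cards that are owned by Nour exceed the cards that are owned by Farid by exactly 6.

False

|cards owned by Nour| = 15.
|cards owned by Farid| = 10.
The claim requires 15 − 10 (= 5) to equal 6, which does not hold.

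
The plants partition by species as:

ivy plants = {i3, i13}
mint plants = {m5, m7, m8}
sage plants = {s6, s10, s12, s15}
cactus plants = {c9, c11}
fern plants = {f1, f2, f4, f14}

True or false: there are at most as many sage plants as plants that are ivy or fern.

True

|sage plants| = 4.
|plants that are ivy or fern| = 6.
The claim requires 4 ≤ 6, which holds.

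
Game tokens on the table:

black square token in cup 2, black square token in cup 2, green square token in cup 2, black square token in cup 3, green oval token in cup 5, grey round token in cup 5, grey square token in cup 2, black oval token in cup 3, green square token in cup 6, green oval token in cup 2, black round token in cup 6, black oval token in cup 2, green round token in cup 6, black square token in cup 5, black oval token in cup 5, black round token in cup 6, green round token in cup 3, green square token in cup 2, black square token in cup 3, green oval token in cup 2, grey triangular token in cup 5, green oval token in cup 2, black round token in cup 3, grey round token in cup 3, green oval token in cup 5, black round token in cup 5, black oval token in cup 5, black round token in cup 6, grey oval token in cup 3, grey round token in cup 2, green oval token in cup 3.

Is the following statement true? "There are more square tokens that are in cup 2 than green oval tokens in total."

There are 5 square tokens in cup 2.
There are 6 green oval tokens.
The claim requires 5 > 6, which does not hold.

False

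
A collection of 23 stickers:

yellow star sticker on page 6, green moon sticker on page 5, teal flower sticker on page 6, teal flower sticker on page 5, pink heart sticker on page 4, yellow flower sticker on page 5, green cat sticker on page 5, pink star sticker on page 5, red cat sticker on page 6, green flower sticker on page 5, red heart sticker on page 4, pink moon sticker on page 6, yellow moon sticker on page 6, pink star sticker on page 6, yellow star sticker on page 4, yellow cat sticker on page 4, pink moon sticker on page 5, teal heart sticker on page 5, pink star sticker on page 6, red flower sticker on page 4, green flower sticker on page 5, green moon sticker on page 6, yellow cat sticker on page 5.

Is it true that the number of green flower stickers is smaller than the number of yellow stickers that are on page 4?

False

green flower stickers: 2.
yellow stickers on page 4: 2.
The claim requires 2 < 2, which does not hold.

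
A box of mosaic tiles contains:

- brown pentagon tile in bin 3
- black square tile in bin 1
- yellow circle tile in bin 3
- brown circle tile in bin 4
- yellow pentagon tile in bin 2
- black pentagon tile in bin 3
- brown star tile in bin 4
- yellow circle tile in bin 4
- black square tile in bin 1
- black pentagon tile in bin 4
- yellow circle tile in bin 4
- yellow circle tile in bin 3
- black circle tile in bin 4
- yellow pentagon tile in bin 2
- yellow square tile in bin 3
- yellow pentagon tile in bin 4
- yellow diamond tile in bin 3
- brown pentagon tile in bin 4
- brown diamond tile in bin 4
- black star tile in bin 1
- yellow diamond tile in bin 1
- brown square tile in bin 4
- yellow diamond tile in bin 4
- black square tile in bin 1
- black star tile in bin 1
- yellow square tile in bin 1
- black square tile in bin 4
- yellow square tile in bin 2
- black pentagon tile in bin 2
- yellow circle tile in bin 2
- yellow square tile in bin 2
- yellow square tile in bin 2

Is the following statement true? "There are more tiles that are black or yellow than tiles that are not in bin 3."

tiles that are black or yellow: 26.
tiles that are not in bin 3: 26.
The claim requires 26 > 26, which does not hold.

False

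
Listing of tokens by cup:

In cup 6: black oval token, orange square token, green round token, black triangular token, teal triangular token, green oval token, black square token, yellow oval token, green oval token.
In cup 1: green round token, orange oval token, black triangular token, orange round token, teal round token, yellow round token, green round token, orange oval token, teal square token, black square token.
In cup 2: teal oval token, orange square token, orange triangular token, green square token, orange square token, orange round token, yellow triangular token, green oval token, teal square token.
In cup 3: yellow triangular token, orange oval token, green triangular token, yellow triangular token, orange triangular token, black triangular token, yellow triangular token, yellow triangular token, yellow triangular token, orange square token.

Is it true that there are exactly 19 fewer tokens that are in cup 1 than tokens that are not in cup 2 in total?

tokens in cup 1: 10.
tokens that are not in cup 2: 29.
The claim requires 29 − 10 (= 19) to equal 19, which holds.

True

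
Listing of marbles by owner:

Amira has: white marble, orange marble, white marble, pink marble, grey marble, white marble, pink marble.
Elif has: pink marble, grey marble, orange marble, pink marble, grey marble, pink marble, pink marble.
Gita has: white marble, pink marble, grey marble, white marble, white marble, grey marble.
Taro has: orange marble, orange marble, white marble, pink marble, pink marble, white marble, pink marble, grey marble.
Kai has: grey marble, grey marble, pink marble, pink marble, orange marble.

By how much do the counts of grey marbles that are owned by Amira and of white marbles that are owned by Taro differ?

1

grey marbles owned by Amira: 1. white marbles owned by Taro: 2.
|1 − 2| = 2 − 1 = 1.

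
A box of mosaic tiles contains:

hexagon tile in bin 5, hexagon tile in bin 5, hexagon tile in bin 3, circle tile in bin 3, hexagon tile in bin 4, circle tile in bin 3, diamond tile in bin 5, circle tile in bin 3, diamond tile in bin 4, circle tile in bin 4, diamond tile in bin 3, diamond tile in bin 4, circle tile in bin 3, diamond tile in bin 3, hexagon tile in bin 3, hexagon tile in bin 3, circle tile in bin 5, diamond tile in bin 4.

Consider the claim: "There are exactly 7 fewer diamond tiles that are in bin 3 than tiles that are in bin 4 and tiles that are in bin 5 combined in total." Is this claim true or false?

True

There are 2 diamond tiles in bin 3.
tiles in bin 4: 5; tiles in bin 5: 4; combined: 5 + 4 = 9.
The claim requires 9 − 2 (= 7) to equal 7, which holds.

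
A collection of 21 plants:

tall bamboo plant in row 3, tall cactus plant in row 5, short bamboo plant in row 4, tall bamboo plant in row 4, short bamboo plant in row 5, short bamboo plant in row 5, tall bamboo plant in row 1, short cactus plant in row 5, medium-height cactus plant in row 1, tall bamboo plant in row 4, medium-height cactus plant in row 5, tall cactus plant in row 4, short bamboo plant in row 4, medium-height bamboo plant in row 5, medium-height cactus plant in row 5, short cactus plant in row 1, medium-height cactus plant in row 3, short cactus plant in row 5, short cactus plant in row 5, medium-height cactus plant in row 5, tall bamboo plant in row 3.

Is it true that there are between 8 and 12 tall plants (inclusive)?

False

There are 7 tall plants.
The claim requires 8 ≤ 7 ≤ 12, which does not hold.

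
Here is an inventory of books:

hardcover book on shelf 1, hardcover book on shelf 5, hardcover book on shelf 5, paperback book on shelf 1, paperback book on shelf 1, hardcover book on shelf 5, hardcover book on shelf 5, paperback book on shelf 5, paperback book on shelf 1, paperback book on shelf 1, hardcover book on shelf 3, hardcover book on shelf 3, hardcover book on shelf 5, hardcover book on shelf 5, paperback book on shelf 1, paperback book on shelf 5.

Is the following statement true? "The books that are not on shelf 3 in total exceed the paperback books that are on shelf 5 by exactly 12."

True

There are 14 books that are not on shelf 3.
There are 2 paperback books on shelf 5.
The claim requires 14 − 2 (= 12) to equal 12, which holds.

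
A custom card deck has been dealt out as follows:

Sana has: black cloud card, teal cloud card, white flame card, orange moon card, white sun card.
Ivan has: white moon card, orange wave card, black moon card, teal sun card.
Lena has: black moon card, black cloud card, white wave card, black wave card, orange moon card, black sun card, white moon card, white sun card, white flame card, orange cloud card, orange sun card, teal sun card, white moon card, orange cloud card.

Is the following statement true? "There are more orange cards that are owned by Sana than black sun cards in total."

|orange cards owned by Sana| = 1.
|black sun cards| = 1.
The claim requires 1 > 1, which does not hold.

False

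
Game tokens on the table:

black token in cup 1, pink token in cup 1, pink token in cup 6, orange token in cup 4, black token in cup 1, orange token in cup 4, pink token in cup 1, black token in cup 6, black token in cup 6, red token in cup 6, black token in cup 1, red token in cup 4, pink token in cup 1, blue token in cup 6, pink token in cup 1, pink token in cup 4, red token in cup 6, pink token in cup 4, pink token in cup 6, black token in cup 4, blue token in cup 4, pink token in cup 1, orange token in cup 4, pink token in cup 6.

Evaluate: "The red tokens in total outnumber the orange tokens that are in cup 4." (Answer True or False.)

There are 3 red tokens.
There are 3 orange tokens in cup 4.
The claim requires 3 > 3, which does not hold.

False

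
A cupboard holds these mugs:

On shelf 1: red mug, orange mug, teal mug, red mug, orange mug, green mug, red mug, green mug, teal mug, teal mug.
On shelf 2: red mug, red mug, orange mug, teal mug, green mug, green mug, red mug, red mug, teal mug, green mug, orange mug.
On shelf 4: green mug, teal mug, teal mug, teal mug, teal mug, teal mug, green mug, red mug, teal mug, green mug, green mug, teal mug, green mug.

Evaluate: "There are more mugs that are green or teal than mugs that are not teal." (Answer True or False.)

False

mugs that are green or teal: 22.
mugs that are not teal: 22.
The claim requires 22 > 22, which does not hold.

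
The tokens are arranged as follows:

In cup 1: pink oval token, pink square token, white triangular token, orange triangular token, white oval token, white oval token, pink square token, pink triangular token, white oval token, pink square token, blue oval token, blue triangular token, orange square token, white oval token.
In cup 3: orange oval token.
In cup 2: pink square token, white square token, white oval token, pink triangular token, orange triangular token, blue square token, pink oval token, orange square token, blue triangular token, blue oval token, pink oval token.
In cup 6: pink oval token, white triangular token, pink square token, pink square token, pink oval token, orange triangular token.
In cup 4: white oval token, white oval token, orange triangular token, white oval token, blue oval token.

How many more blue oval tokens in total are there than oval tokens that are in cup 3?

blue oval tokens: 3.
oval tokens in cup 3: 1.
3 − 1 = 2.

2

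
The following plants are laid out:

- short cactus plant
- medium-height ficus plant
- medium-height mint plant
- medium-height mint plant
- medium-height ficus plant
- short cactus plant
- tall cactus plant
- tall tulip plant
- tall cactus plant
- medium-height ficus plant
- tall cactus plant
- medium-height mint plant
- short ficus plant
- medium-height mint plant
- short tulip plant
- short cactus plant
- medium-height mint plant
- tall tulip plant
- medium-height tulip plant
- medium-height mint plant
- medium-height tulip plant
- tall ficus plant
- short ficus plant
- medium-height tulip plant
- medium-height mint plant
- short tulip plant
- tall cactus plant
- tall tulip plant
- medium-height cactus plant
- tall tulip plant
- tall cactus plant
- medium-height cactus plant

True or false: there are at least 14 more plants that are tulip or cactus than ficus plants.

plants that are tulip or cactus: 19.
ficus plants: 6.
The claim requires 19 − 6 = 13 ≥ 14, which does not hold.

False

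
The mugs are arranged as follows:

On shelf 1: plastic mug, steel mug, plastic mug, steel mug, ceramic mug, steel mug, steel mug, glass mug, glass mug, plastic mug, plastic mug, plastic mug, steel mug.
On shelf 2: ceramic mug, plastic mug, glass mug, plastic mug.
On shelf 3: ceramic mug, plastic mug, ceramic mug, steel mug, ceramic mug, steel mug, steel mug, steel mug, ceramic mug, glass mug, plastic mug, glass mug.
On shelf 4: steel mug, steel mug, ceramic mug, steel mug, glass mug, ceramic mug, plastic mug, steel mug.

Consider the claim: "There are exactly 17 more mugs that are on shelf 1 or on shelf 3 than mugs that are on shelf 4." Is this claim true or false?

True

There are 25 mugs on shelf 1 or on shelf 3.
There are 8 mugs on shelf 4.
The claim requires 25 − 8 (= 17) to equal 17, which holds.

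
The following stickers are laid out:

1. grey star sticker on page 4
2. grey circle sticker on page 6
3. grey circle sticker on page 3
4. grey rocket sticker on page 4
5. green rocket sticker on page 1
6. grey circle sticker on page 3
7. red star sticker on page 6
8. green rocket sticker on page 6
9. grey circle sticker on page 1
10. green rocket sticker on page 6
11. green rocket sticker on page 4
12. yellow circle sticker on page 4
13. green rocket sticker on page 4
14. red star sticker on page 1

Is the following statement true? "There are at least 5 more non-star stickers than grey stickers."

True

There are 11 non-star stickers.
There are 6 grey stickers.
The claim requires 11 − 6 = 5 ≥ 5, which holds.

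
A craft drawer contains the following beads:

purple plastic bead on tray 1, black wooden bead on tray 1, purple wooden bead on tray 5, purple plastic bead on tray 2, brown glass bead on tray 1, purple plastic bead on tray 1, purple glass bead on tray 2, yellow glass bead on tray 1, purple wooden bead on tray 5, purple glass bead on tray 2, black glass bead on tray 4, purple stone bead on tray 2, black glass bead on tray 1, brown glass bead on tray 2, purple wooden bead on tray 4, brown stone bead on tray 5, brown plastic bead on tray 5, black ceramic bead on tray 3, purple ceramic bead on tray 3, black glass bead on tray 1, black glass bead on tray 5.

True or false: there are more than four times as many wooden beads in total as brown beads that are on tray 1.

|wooden beads| = 4.
|brown beads on tray 1| = 1.
The claim requires 4 > 4 × 1 = 4, which does not hold.

False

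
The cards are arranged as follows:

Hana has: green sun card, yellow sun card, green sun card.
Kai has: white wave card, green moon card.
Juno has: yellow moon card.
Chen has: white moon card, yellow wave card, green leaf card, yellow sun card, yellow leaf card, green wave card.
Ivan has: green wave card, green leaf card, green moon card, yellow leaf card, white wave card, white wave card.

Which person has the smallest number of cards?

Counts by player: Chen→6, Ivan→6, Hana→3, Kai→2, Juno→1.
The minimum is 1, held uniquely by Juno.

Juno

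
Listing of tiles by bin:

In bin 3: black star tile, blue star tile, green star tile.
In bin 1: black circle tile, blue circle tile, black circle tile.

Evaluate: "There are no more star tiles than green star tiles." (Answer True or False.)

False

star tiles: 3.
green star tiles: 1.
The claim requires 3 ≤ 1, which does not hold.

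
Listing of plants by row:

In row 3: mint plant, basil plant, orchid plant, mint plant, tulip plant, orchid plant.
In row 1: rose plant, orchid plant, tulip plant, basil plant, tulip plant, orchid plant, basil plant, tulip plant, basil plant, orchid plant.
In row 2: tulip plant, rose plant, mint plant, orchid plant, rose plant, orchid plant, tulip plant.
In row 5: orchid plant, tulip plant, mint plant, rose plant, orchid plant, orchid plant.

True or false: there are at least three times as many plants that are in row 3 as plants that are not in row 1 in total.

False

There are 6 plants in row 3.
There are 19 plants that are not in row 1.
The claim requires 6 ≥ 3 × 19 = 57, which does not hold.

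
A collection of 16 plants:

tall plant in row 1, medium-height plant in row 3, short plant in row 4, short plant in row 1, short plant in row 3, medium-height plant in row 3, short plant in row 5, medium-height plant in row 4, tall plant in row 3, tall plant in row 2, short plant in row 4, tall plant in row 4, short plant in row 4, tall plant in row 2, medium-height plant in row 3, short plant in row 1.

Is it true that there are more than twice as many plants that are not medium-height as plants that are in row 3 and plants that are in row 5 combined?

False

|plants that are not medium-height| = 12.
plants in row 3: 5; plants in row 5: 1; combined: 5 + 1 = 6.
The claim requires 12 > 2 × 6 = 12, which does not hold.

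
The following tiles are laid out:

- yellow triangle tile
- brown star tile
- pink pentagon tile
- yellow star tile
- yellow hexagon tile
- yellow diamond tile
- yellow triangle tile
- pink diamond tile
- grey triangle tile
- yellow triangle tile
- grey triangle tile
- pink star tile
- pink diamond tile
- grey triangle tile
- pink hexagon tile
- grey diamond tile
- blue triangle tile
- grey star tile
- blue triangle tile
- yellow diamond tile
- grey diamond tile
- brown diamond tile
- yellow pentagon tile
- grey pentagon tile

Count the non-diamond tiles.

17

Total tiles: 24; with the excluded value: 7; remaining 24 − 7 = 17.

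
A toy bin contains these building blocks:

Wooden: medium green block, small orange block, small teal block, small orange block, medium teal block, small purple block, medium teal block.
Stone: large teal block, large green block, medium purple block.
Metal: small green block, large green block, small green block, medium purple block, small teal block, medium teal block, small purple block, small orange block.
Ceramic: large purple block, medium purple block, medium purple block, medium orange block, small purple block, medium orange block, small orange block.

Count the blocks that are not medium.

15

Total blocks: 25; with the excluded value: 10; remaining 25 − 10 = 15.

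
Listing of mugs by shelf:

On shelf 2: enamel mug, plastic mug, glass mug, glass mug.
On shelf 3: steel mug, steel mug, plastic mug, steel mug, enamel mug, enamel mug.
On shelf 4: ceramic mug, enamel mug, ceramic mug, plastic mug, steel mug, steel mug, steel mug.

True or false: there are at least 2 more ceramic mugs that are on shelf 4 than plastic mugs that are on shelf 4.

There are 2 ceramic mugs on shelf 4.
There is 1 plastic mug on shelf 4.
The claim requires 2 − 1 = 1 ≥ 2, which does not hold.

False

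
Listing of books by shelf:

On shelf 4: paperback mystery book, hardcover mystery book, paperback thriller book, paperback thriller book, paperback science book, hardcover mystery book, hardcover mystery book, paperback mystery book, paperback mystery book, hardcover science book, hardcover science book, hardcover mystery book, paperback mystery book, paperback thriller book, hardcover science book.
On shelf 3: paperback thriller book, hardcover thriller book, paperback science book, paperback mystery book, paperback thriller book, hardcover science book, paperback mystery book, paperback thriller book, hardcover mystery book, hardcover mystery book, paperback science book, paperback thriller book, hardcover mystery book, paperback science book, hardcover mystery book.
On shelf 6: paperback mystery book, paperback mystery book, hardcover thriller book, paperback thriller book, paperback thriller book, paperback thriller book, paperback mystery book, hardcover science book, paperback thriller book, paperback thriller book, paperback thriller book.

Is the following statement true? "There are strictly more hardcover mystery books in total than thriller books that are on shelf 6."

True

There are 8 hardcover mystery books.
There are 7 thriller books on shelf 6.
The claim requires 8 > 7, which holds.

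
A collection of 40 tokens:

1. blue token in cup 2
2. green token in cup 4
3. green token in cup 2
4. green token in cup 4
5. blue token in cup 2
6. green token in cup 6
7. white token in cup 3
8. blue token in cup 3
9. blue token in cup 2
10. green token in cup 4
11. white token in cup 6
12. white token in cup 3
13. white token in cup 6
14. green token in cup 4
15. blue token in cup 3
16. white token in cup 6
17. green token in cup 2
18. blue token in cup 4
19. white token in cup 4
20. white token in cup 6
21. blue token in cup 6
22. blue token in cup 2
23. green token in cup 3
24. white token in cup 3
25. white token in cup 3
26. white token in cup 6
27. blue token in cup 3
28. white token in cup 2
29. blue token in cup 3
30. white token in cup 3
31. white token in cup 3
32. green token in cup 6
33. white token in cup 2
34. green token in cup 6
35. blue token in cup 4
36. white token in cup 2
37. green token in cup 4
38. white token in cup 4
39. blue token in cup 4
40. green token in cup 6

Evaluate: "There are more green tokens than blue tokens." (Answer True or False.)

False

green tokens: 12.
blue tokens: 12.
The claim requires 12 > 12, which does not hold.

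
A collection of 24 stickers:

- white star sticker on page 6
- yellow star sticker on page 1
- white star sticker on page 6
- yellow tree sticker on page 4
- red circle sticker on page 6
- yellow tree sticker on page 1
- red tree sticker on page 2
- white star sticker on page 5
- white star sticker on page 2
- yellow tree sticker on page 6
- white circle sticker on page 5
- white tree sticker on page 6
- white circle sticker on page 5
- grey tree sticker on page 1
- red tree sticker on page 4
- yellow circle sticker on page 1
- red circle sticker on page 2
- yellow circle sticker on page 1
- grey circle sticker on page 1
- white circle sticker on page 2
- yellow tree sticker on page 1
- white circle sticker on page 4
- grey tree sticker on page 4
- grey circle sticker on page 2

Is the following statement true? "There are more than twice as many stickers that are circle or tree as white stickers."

True

There are 19 stickers that are circle or tree.
There are 9 white stickers.
The claim requires 19 > 2 × 9 = 18, which holds.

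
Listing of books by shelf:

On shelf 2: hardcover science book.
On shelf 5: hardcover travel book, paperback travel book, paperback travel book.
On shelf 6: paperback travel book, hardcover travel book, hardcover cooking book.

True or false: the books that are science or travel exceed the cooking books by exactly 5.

There are 6 books that are science or travel.
There is 1 cooking book.
The claim requires 6 − 1 (= 5) to equal 5, which holds.

True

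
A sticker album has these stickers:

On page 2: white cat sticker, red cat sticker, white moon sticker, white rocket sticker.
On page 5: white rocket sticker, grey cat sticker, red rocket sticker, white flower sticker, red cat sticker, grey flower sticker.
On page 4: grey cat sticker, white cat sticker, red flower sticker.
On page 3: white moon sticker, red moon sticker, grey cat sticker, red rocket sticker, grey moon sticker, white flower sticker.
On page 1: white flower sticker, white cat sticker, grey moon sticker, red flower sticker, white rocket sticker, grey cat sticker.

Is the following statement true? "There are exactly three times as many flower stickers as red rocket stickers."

True

|flower stickers| = 6.
|red rocket stickers| = 2.
The claim requires 6 = 3 × 2 = 6, which holds.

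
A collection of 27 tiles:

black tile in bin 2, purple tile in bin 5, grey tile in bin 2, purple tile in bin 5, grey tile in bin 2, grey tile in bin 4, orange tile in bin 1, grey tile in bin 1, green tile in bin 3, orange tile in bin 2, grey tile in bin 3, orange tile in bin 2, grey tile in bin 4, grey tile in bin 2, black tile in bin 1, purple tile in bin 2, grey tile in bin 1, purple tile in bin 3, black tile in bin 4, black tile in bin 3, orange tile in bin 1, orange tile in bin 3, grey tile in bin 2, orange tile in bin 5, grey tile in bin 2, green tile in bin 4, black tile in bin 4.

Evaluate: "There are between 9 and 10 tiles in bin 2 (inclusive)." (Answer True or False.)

True

tiles in bin 2: 9.
The claim requires 9 ≤ 9 ≤ 10, which holds.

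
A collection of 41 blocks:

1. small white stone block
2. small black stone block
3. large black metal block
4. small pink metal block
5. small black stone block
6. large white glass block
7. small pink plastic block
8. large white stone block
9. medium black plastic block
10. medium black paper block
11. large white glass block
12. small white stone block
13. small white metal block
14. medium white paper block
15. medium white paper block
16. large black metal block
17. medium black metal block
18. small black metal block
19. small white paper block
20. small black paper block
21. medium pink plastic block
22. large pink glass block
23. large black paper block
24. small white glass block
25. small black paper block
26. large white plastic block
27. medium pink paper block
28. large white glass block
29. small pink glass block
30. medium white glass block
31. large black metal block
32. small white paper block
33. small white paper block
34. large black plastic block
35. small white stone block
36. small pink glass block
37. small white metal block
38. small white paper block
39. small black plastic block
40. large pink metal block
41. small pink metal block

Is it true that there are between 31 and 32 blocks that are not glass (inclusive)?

There are 33 blocks that are not glass.
The claim requires 31 ≤ 33 ≤ 32, which does not hold.

False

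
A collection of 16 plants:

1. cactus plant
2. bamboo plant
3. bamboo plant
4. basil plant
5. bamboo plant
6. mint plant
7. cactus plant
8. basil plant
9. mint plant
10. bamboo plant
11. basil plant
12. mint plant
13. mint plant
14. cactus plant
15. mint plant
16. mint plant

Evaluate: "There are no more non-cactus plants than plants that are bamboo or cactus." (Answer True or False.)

False

There are 13 non-cactus plants.
There are 7 plants that are bamboo or cactus.
The claim requires 13 ≤ 7, which does not hold.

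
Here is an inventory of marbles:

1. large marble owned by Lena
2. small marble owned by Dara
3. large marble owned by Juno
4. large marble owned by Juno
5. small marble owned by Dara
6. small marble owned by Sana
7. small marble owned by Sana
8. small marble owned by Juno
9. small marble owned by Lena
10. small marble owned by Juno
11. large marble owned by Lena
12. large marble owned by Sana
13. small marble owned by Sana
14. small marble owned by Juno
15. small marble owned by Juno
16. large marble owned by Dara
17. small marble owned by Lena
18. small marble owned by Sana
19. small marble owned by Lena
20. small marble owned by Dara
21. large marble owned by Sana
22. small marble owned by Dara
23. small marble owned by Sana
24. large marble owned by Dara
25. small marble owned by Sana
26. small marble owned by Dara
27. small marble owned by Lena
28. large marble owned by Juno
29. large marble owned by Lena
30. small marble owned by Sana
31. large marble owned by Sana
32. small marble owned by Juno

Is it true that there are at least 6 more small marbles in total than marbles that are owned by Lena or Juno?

There are 21 small marbles.
Count of marbles owned by Lena or Juno: 15.
The claim requires 21 − 15 = 6 ≥ 6, which holds.

True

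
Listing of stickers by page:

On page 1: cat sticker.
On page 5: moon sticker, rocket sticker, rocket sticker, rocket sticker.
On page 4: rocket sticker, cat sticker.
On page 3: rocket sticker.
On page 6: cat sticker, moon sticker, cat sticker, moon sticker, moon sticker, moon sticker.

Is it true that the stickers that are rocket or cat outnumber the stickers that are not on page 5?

|stickers that are rocket or cat| = 9.
|stickers that are not on page 5| = 10.
The claim requires 9 > 10, which does not hold.

False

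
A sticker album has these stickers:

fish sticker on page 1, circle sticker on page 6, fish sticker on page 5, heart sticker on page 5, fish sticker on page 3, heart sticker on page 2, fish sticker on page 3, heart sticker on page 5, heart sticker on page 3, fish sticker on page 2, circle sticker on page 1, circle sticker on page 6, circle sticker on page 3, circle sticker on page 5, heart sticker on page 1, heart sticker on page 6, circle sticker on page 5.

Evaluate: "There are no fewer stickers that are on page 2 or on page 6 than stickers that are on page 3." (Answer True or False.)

stickers on page 2 or on page 6: 5.
stickers on page 3: 4.
The claim requires 5 ≥ 4, which holds.

True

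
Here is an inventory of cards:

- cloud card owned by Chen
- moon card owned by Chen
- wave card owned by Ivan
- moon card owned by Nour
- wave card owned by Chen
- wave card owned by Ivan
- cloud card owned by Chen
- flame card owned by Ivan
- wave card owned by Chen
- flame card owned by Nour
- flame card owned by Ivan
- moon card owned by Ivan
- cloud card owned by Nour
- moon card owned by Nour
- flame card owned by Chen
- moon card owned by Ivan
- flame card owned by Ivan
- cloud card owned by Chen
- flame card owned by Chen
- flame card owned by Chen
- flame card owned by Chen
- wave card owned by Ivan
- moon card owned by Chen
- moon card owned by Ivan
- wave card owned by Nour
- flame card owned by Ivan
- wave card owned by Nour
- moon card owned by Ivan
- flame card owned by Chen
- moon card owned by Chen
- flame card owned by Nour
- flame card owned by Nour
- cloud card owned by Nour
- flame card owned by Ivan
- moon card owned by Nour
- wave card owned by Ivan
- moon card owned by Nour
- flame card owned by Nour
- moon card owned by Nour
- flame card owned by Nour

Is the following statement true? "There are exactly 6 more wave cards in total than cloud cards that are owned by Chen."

False

|wave cards| = 8.
|cloud cards owned by Chen| = 3.
The claim requires 8 − 3 (= 5) to equal 6, which does not hold.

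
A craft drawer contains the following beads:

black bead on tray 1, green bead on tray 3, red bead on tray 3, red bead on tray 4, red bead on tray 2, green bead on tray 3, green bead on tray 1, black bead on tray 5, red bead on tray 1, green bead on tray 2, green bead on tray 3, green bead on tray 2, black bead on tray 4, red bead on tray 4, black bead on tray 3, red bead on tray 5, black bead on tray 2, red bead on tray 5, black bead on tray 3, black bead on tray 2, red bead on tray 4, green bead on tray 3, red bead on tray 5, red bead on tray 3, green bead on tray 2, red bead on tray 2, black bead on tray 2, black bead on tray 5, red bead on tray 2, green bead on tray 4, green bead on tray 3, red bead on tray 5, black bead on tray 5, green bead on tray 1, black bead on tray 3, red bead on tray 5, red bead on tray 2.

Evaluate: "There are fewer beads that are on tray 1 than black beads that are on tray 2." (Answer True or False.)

There are 4 beads on tray 1.
There are 3 black beads on tray 2.
The claim requires 4 < 3, which does not hold.

False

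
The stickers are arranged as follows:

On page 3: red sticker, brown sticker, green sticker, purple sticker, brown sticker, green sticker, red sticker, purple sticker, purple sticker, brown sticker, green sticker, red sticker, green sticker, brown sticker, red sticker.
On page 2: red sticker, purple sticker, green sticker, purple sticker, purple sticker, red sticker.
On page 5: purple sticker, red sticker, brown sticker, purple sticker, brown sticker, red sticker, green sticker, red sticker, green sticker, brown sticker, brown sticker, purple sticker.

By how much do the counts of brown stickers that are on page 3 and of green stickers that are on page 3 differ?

0

brown stickers on page 3: 4. green stickers on page 3: 4.
|4 − 4| = 4 − 4 = 0.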